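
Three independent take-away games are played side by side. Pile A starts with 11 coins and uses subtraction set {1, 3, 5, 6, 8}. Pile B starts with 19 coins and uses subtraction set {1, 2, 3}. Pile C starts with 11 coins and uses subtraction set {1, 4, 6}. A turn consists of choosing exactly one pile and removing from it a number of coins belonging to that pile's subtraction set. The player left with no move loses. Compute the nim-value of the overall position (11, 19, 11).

Pile A, S = {1, 3, 5, 6, 8}:
G(0) = 0
G(1) = mex{0} = 1
G(2) = mex{1} = 0
G(3) = mex{0,0} = 1
G(4) = mex{1,1} = 0
G(5) = mex{0,0,0} = 1
G(6) = mex{1,1,1,0} = 2
G(7) = mex{2,0,0,1} = 3
G(8) = mex{3,1,1,0,0} = 2
G(9) = mex{2,2,0,1,1} = 3
G(10) = mex{3,3,1,0,0} = 2
G(11) = mex{2,2,2,1,1} = 0
G_A(11) = 0.
Pile B, S = {1, 2, 3}:
n :  0  1  2  3  4  5  6  7  8  9 10 11 12 13 14 15 16 17 18 19
G :  0  1  2  3  0  1  2  3  0  1  2  3  0  1  2  3  0  1  2  3
G_B(19) = 3.
Pile C, S = {1, 4, 6}:
n :  0  1  2  3  4  5  6  7  8  9 10 11
G :  0  1  0  1  2  0  1  0  1  2  0  1
G_C(11) = 1.
Combined Grundy value = 0 ⊕ 3 ⊕ 1 = 2.

2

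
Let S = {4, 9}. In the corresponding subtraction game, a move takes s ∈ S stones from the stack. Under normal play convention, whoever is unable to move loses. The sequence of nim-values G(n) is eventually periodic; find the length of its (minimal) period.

13

n :  0  1  2  3  4  5  6  7  8  9 10 11 12 13 14 15 16 17 18 19 20 21 22 23 24 25 26 27
G :  0  0  0  0  1  1  1  1  0  2  2  2  1  0  0  0  0  1  1  1  1  0  2  2  2  1  0  0
G(n+13) = G(n) holds for n = 0,…,8 (a full window of length max(S) = 9), so the sequence is purely periodic with period 13.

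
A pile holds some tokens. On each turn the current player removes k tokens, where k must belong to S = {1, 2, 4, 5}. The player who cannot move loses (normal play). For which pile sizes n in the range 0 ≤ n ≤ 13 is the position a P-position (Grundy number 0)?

n :  0  1  2  3  4  5  6  7  8  9 10 11 12 13
G :  0  1  2  0  1  2  0  1  2  0  1  2  0  1
P-positions are exactly the n with G(n) = 0.

0, 3, 6, 9, 12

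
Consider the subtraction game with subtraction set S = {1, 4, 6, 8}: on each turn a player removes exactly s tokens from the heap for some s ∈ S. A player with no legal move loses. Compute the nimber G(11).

2

G(0) = 0
G(1) = mex{0} = 1
G(2) = mex{1} = 0
G(3) = mex{0} = 1
G(4) = mex{1,0} = 2
G(5) = mex{2,1} = 0
G(6) = mex{0,0,0} = 1
G(7) = mex{1,1,1} = 0
G(8) = mex{0,2,0,0} = 1
G(9) = mex{1,0,1,1} = 2
G(10) = mex{2,1,2,0} = 3
G(11) = mex{3,0,0,1} = 2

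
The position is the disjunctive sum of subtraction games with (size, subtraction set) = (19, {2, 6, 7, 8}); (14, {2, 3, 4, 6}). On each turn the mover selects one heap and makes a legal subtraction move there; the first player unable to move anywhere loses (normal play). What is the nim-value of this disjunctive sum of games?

3

Heap A, S = {2, 6, 7, 8}:
n :  0  1  2  3  4  5  6  7  8  9 10 11 12 13 14 15 16 17 18 19
G :  0  0  1  1  0  0  1  1  2  2  3  3  2  2  0  0  1  1  0  0
G_A(19) = 0.
Heap B, S = {2, 3, 4, 6}:
n :  0  1  2  3  4  5  6  7  8  9 10 11 12 13 14
G :  0  0  1  1  2  2  3  3  0  0  1  1  2  2  3
G_B(14) = 3.
Combined Grundy value = 0 ⊕ 3 = 3.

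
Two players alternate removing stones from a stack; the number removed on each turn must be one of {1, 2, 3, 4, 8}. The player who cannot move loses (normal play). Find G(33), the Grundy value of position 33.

3

n :  0  1  2  3  4  5  6  7  8  9 10 11 12 13 14 15 16 17 18 19 20 21 22 23 24 25 26 27 28 29 30 31 32 33
G :  0  1  2  3  4  0  1  2  3  4  0  1  2  3  4  0  1  2  3  4  0  1  2  3  4  0  1  2  3  4  0  1  2  3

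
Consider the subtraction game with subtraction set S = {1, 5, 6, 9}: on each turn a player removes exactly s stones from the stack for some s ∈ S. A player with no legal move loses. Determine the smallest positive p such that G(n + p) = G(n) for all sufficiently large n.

12

n :  0  1  2  3  4  5  6  7  8  9 10 11 12 13 14 15 16 17 18 19 20 21 22 23 24 25
G :  0  1  0  1  0  1  2  3  2  3  2  3  0  1  0  1  0  1  2  3  2  3  2  3  0  1
G(n+12) = G(n) holds for n = 0,…,8 (a full window of length max(S) = 9), so the sequence is purely periodic with period 12.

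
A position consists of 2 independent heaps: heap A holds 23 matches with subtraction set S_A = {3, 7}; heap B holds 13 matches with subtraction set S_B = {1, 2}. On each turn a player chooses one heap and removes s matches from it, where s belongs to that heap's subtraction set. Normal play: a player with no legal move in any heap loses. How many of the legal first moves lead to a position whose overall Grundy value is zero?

Heap A, S = {3, 7}:
G(0) = 0
G(1) = mex{} = 0
G(2) = mex{} = 0
G(3) = mex{0} = 1
G(4) = mex{0} = 1
G(5) = mex{0} = 1
G(6) = mex{1} = 0
G(7) = mex{1,0} = 2
G(8) = mex{1,0} = 2
G(9) = mex{0,0} = 1
G(10) = mex{2,1} = 0
G(11) = mex{2,1} = 0
G(12) = mex{1,1} = 0
G(13) = mex{0,0} = 1
G(14) = mex{0,2} = 1
G(15) = mex{0,2} = 1
G(16) = mex{1,1} = 0
G(17) = mex{1,0} = 2
G(18) = mex{1,0} = 2
G(19) = mex{0,0} = 1
G(20) = mex{2,1} = 0
G(21) = mex{2,1} = 0
G(22) = mex{1,1} = 0
G(23) = mex{0,0} = 1
G_A(23) = 1.
Heap B, S = {1, 2}:
n :  0  1  2  3  4  5  6  7  8  9 10 11 12 13
G :  0  1  2  0  1  2  0  1  2  0  1  2  0  1
G_B(13) = 1.
Combined Grundy value = 1 ⊕ 1 = 0.
A winning move leaves total XOR = 0, i.e. changes one component's Grundy value g to g ⊕ X where X is the current total.
Heap A: target g' = 1⊕0 = 1, but every legal move changes the Grundy value (mex property), so 0 moves.
Heap B: target g' = 1⊕0 = 1, but every legal move changes the Grundy value (mex property), so 0 moves.

0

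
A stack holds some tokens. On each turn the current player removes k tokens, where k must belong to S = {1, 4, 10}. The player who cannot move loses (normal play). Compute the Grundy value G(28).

1

G(0) = 0
G(1) = mex{0} = 1
G(2) = mex{1} = 0
G(3) = mex{0} = 1
G(4) = mex{1,0} = 2
G(5) = mex{2,1} = 0
G(6) = mex{0,0} = 1
G(7) = mex{1,1} = 0
G(8) = mex{0,2} = 1
G(9) = mex{1,0} = 2
G(10) = mex{2,1,0} = 3
G(11) = mex{3,0,1} = 2
G(12) = mex{2,1,0} = 3
G(13) = mex{3,2,1} = 0
G(14) = mex{0,3,2} = 1
G(15) = mex{1,2,0} = 3
G(16) = mex{3,3,1} = 0
G(17) = mex{0,0,0} = 1
G(18) = mex{1,1,1} = 0
G(19) = mex{0,3,2} = 1
G(20) = mex{1,0,3} = 2
G(21) = mex{2,1,2} = 0
G(22) = mex{0,0,3} = 1
G(23) = mex{1,1,0} = 2
G(24) = mex{2,2,1} = 0
G(25) = mex{0,0,3} = 1
G(26) = mex{1,1,0} = 2
G(27) = mex{2,2,1} = 0
G(28) = mex{0,0,0} = 1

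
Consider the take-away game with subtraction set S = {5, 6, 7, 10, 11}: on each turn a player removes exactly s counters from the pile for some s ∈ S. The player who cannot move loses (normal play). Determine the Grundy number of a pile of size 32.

n :  0  1  2  3  4  5  6  7  8  9 10 11 12 13 14 15 16 17 18 19 20 21 22 23 24 25 26 27 28 29 30 31 32
G :  0  0  0  0  0  1  1  1  1  1  2  2  2  2  2  3  0  0  0  0  0  1  1  1  1  1  2  2  2  2  2  3  0

0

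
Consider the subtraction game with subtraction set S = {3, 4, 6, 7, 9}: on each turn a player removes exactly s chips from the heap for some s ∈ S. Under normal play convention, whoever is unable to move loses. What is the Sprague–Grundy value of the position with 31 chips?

2

G(0) = 0
G(1) = mex{} = 0
G(2) = mex{} = 0
G(3) = mex{0} = 1
G(4) = mex{0,0} = 1
G(5) = mex{0,0} = 1
G(6) = mex{1,0,0} = 2
G(7) = mex{1,1,0,0} = 2
G(8) = mex{1,1,0,0} = 2
G(9) = mex{2,1,1,0,0} = 3
G(10) = mex{2,2,1,1,0} = 3
G(11) = mex{2,2,1,1,0} = 3
G(12) = mex{3,2,2,1,1} = 0
G(13) = mex{3,3,2,2,1} = 0
G(14) = mex{3,3,2,2,1} = 0
G(15) = mex{0,3,3,2,2} = 1
G(16) = mex{0,0,3,3,2} = 1
G(17) = mex{0,0,3,3,2} = 1
G(18) = mex{1,0,0,3,3} = 2
G(19) = mex{1,1,0,0,3} = 2
G(20) = mex{1,1,0,0,3} = 2
G(21) = mex{2,1,1,0,0} = 3
G(22) = mex{2,2,1,1,0} = 3
G(23) = mex{2,2,1,1,0} = 3
G(24) = mex{3,2,2,1,1} = 0
G(25) = mex{3,3,2,2,1} = 0
G(26) = mex{3,3,2,2,1} = 0
G(27) = mex{0,3,3,2,2} = 1
G(28) = mex{0,0,3,3,2} = 1
G(29) = mex{0,0,3,3,2} = 1
G(30) = mex{1,0,0,3,3} = 2
G(31) = mex{1,1,0,0,3} = 2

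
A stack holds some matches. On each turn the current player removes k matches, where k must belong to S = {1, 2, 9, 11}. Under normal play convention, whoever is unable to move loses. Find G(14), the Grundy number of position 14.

G(0) = 0
G(1) = mex{0} = 1
G(2) = mex{1,0} = 2
G(3) = mex{2,1} = 0
G(4) = mex{0,2} = 1
G(5) = mex{1,0} = 2
G(6) = mex{2,1} = 0
G(7) = mex{0,2} = 1
G(8) = mex{1,0} = 2
G(9) = mex{2,1,0} = 3
G(10) = mex{3,2,1} = 0
G(11) = mex{0,3,2,0} = 1
G(12) = mex{1,0,0,1} = 2
G(13) = mex{2,1,1,2} = 0
G(14) = mex{0,2,2,0} = 1

1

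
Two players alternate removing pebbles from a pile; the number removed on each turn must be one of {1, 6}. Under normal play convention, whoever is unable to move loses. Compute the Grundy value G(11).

n :  0  1  2  3  4  5  6  7  8  9 10 11
G :  0  1  0  1  0  1  2  0  1  0  1  0

0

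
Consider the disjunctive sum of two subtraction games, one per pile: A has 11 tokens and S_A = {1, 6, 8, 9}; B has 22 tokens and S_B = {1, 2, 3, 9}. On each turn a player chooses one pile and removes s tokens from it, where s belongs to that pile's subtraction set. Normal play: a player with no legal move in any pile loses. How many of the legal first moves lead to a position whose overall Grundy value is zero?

0

Pile A, S = {1, 6, 8, 9}:
G(0) = 0
G(1) = mex{0} = 1
G(2) = mex{1} = 0
G(3) = mex{0} = 1
G(4) = mex{1} = 0
G(5) = mex{0} = 1
G(6) = mex{1,0} = 2
G(7) = mex{2,1} = 0
G(8) = mex{0,0,0} = 1
G(9) = mex{1,1,1,0} = 2
G(10) = mex{2,0,0,1} = 3
G(11) = mex{3,1,1,0} = 2
G_A(11) = 2.
Pile B, S = {1, 2, 3, 9}:
G(0) = 0
G(1) = mex{0} = 1
G(2) = mex{1,0} = 2
G(3) = mex{2,1,0} = 3
G(4) = mex{3,2,1} = 0
G(5) = mex{0,3,2} = 1
G(6) = mex{1,0,3} = 2
G(7) = mex{2,1,0} = 3
G(8) = mex{3,2,1} = 0
G(9) = mex{0,3,2,0} = 1
G(10) = mex{1,0,3,1} = 2
G(11) = mex{2,1,0,2} = 3
G(12) = mex{3,2,1,3} = 0
G(13) = mex{0,3,2,0} = 1
G(14) = mex{1,0,3,1} = 2
G(15) = mex{2,1,0,2} = 3
G(16) = mex{3,2,1,3} = 0
G(17) = mex{0,3,2,0} = 1
G(18) = mex{1,0,3,1} = 2
G(19) = mex{2,1,0,2} = 3
G(20) = mex{3,2,1,3} = 0
G(21) = mex{0,3,2,0} = 1
G(22) = mex{1,0,3,1} = 2
G_B(22) = 2.
Combined Grundy value = 2 ⊕ 2 = 0.
A winning move leaves total XOR = 0, i.e. changes one component's Grundy value g to g ⊕ X where X is the current total.
Pile A: target g' = 2⊕0 = 2, but every legal move changes the Grundy value (mex property), so 0 moves.
Pile B: target g' = 2⊕0 = 2, but every legal move changes the Grundy value (mex property), so 0 moves.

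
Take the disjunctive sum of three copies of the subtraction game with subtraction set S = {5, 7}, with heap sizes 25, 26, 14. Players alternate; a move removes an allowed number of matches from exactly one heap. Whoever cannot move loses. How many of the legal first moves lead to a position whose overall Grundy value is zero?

0

All heaps use S = {5, 7}:
G(0) = 0
G(1) = mex{} = 0
G(2) = mex{} = 0
G(3) = mex{} = 0
G(4) = mex{} = 0
G(5) = mex{0} = 1
G(6) = mex{0} = 1
G(7) = mex{0,0} = 1
G(8) = mex{0,0} = 1
G(9) = mex{0,0} = 1
G(10) = mex{1,0} = 2
G(11) = mex{1,0} = 2
G(12) = mex{1,1} = 0
G(13) = mex{1,1} = 0
G(14) = mex{1,1} = 0
G(15) = mex{2,1} = 0
G(16) = mex{2,1} = 0
G(17) = mex{0,2} = 1
G(18) = mex{0,2} = 1
G(19) = mex{0,0} = 1
G(20) = mex{0,0} = 1
G(21) = mex{0,0} = 1
G(22) = mex{1,0} = 2
G(23) = mex{1,0} = 2
G(24) = mex{1,1} = 0
G(25) = mex{1,1} = 0
G(26) = mex{1,1} = 0
Heap A: G(25) = 0.
Heap B: G(26) = 0.
Heap C: G(14) = 0.
Combined Grundy value = 0 ⊕ 0 ⊕ 0 = 0.
A winning move leaves total XOR = 0, i.e. changes one component's Grundy value g to g ⊕ X where X is the current total.
Heap A: target g' = 0⊕0 = 0, but every legal move changes the Grundy value (mex property), so 0 moves.
Heap B: target g' = 0⊕0 = 0, but every legal move changes the Grundy value (mex property), so 0 moves.
Heap C: target g' = 0⊕0 = 0, but every legal move changes the Grundy value (mex property), so 0 moves.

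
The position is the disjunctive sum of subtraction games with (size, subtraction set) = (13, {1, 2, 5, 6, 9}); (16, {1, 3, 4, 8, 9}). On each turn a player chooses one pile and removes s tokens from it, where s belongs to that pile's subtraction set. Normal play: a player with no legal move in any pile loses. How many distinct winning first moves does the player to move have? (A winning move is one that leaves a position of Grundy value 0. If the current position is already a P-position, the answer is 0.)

1

Pile A, S = {1, 2, 5, 6, 9}:
G(0) = 0
G(1) = mex{0} = 1
G(2) = mex{1,0} = 2
G(3) = mex{2,1} = 0
G(4) = mex{0,2} = 1
G(5) = mex{1,0,0} = 2
G(6) = mex{2,1,1,0} = 3
G(7) = mex{3,2,2,1} = 0
G(8) = mex{0,3,0,2} = 1
G(9) = mex{1,0,1,0,0} = 2
G(10) = mex{2,1,2,1,1} = 0
G(11) = mex{0,2,3,2,2} = 1
G(12) = mex{1,0,0,3,0} = 2
G(13) = mex{2,1,1,0,1} = 3
G_A(13) = 3.
Pile B, S = {1, 3, 4, 8, 9}:
n :  0  1  2  3  4  5  6  7  8  9 10 11 12 13 14 15 16
G :  0  1  0  1  2  3  2  0  1  4  3  2  0  1  0  1  2
G_B(16) = 2.
Combined Grundy value = 3 ⊕ 2 = 1.
A winning move leaves total XOR = 0, i.e. changes one component's Grundy value g to g ⊕ X where X is the current total.
Pile A: need g' = 3⊕1 = 2. Options: 13−1→G=2, 13−2→G=1, 13−5→G=1, 13−6→G=0, 13−9→G=1. Hits: 1.
Pile B: need g' = 2⊕1 = 3. Options: 16−1→G=1, 16−3→G=1, 16−4→G=0, 16−8→G=1, 16−9→G=0. Hits: 0.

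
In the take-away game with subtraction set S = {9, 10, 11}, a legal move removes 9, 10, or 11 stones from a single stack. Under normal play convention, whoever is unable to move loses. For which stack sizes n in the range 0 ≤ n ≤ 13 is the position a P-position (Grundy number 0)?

0, 1, 2, 3, 4, 5, 6, 7, 8

n :  0  1  2  3  4  5  6  7  8  9 10 11 12 13
G :  0  0  0  0  0  0  0  0  0  1  1  1  1  1
P-positions are exactly the n with G(n) = 0.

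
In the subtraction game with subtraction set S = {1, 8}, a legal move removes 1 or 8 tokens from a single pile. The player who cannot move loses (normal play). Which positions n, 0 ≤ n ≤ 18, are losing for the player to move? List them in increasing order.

n :  0  1  2  3  4  5  6  7  8  9 10 11 12 13 14 15 16 17 18
G :  0  1  0  1  0  1  0  1  2  0  1  0  1  0  1  0  1  2  0
P-positions are exactly the n with G(n) = 0.

0, 2, 4, 6, 9, 11, 13, 15, 18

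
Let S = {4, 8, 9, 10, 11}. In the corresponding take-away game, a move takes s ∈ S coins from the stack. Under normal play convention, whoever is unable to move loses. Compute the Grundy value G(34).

n :  0  1  2  3  4  5  6  7  8  9 10 11 12 13 14 15 16 17 18 19 20 21 22 23 24 25 26 27 28 29 30 31 32 33 34
G :  0  0  0  0  1  1  1  1  2  2  2  2  3  3  3  0  0  0  0  1  1  1  1  2  2  2  2  3  3  3  0  0  0  0  1

1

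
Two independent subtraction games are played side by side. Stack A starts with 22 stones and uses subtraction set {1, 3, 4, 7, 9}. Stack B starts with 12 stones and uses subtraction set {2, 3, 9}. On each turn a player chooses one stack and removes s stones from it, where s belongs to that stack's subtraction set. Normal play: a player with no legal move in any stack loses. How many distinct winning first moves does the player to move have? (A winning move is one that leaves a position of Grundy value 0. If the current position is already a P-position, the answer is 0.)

Stack A, S = {1, 3, 4, 7, 9}:
n :  0  1  2  3  4  5  6  7  8  9 10 11 12 13 14 15 16 17 18 19 20 21 22
G :  0  1  0  1  2  3  2  3  0  1  0  1  2  3  2  3  0  1  0  1  2  3  2
G_A(22) = 2.
Stack B, S = {2, 3, 9}:
n :  0  1  2  3  4  5  6  7  8  9 10 11 12
G :  0  0  1  1  2  0  0  1  1  2  2  0  0
G_B(12) = 0.
Combined Grundy value = 2 ⊕ 0 = 2.
A winning move leaves total XOR = 0, i.e. changes one component's Grundy value g to g ⊕ X where X is the current total.
Stack A: need g' = 2⊕2 = 0. Options: 22−1→G=3, 22−3→G=1, 22−4→G=0, 22−7→G=3, 22−9→G=3. Hits: 1.
Stack B: need g' = 0⊕2 = 2. Options: 12−2→G=2, 12−3→G=2, 12−9→G=1. Hits: 2.

3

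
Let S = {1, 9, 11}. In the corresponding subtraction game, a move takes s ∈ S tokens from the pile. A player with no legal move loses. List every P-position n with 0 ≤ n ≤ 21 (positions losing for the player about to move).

n :  0  1  2  3  4  5  6  7  8  9 10 11 12 13 14 15 16 17 18 19 20 21
G :  0  1  0  1  0  1  0  1  0  1  0  1  0  1  0  1  0  1  0  1  0  1
P-positions are exactly the n with G(n) = 0.

0, 2, 4, 6, 8, 10, 12, 14, 16, 18, 20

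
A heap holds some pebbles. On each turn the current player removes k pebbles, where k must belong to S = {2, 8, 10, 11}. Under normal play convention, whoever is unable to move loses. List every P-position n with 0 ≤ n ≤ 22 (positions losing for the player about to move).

n :  0  1  2  3  4  5  6  7  8  9 10 11 12 13 14 15 16 17 18 19 20 21 22
G :  0  0  1  1  0  0  1  1  2  2  3  3  2  2  3  3  4  0  0  1  1  0  0
P-positions are exactly the n with G(n) = 0.

0, 1, 4, 5, 17, 18, 21, 22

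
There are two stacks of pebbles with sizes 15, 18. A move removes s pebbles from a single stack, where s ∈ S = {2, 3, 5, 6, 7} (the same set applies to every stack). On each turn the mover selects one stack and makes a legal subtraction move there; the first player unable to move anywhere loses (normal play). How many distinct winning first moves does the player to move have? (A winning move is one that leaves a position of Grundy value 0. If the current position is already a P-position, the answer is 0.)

All stacks use S = {2, 3, 5, 6, 7}:
G(0) = 0
G(1) = mex{} = 0
G(2) = mex{0} = 1
G(3) = mex{0,0} = 1
G(4) = mex{1,0} = 2
G(5) = mex{1,1,0} = 2
G(6) = mex{2,1,0,0} = 3
G(7) = mex{2,2,1,0,0} = 3
G(8) = mex{3,2,1,1,0} = 4
G(9) = mex{3,3,2,1,1} = 0
G(10) = mex{4,3,2,2,1} = 0
G(11) = mex{0,4,3,2,2} = 1
G(12) = mex{0,0,3,3,2} = 1
G(13) = mex{1,0,4,3,3} = 2
G(14) = mex{1,1,0,4,3} = 2
G(15) = mex{2,1,0,0,4} = 3
G(16) = mex{2,2,1,0,0} = 3
G(17) = mex{3,2,1,1,0} = 4
G(18) = mex{3,3,2,1,1} = 0
Stack A: G(15) = 3.
Stack B: G(18) = 0.
Combined Grundy value = 3 ⊕ 0 = 3.
A winning move leaves total XOR = 0, i.e. changes one component's Grundy value g to g ⊕ X where X is the current total.
Stack A: need g' = 3⊕3 = 0. Options: 15−2→G=2, 15−3→G=1, 15−5→G=0, 15−6→G=0, 15−7→G=4. Hits: 2.
Stack B: need g' = 0⊕3 = 3. Options: 18−2→G=3, 18−3→G=3, 18−5→G=2, 18−6→G=1, 18−7→G=1. Hits: 2.

4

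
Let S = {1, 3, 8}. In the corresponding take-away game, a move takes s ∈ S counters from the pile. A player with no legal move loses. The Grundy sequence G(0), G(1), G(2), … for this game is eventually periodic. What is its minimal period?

11

G(0) = 0
G(1) = mex{0} = 1
G(2) = mex{1} = 0
G(3) = mex{0,0} = 1
G(4) = mex{1,1} = 0
G(5) = mex{0,0} = 1
G(6) = mex{1,1} = 0
G(7) = mex{0,0} = 1
G(8) = mex{1,1,0} = 2
G(9) = mex{2,0,1} = 3
G(10) = mex{3,1,0} = 2
G(11) = mex{2,2,1} = 0
G(12) = mex{0,3,0} = 1
G(13) = mex{1,2,1} = 0
G(14) = mex{0,0,0} = 1
G(15) = mex{1,1,1} = 0
G(16) = mex{0,0,2} = 1
G(17) = mex{1,1,3} = 0
G(18) = mex{0,0,2} = 1
G(19) = mex{1,1,0} = 2
G(20) = mex{2,0,1} = 3
G(21) = mex{3,1,0} = 2
G(22) = mex{2,2,1} = 0
G(23) = mex{0,3,0} = 1
G(n+11) = G(n) holds for n = 0,…,7 (a full window of length max(S) = 8), so the sequence is purely periodic with period 11.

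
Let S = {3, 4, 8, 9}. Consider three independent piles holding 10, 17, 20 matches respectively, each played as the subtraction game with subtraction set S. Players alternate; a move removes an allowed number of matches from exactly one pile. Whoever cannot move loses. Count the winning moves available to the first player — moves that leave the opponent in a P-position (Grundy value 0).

All piles use S = {3, 4, 8, 9}:
n :  0  1  2  3  4  5  6  7  8  9 10 11 12 13 14 15 16 17 18 19 20
G :  0  0  0  1  1  1  2  0  2  3  1  3  0  0  0  1  1  1  2  0  2
Pile A: G(10) = 1.
Pile B: G(17) = 1.
Pile C: G(20) = 2.
Combined Grundy value = 1 ⊕ 1 ⊕ 2 = 2.
A winning move leaves total XOR = 0, i.e. changes one component's Grundy value g to g ⊕ X where X is the current total.
Pile A: need g' = 1⊕2 = 3. Options: 10−3→G=0, 10−4→G=2, 10−8→G=0, 10−9→G=0. Hits: 0.
Pile B: need g' = 1⊕2 = 3. Options: 17−3→G=0, 17−4→G=0, 17−8→G=3, 17−9→G=2. Hits: 1.
Pile C: need g' = 2⊕2 = 0. Options: 20−3→G=1, 20−4→G=1, 20−8→G=0, 20−9→G=3. Hits: 1.

2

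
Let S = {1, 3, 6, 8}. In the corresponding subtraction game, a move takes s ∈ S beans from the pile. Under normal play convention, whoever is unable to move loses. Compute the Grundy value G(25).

G(0) = 0
G(1) = mex{0} = 1
G(2) = mex{1} = 0
G(3) = mex{0,0} = 1
G(4) = mex{1,1} = 0
G(5) = mex{0,0} = 1
G(6) = mex{1,1,0} = 2
G(7) = mex{2,0,1} = 3
G(8) = mex{3,1,0,0} = 2
G(9) = mex{2,2,1,1} = 0
G(10) = mex{0,3,0,0} = 1
G(11) = mex{1,2,1,1} = 0
G(12) = mex{0,0,2,0} = 1
G(13) = mex{1,1,3,1} = 0
G(14) = mex{0,0,2,2} = 1
G(15) = mex{1,1,0,3} = 2
G(16) = mex{2,0,1,2} = 3
G(17) = mex{3,1,0,0} = 2
G(18) = mex{2,2,1,1} = 0
G(19) = mex{0,3,0,0} = 1
G(20) = mex{1,2,1,1} = 0
G(21) = mex{0,0,2,0} = 1
G(22) = mex{1,1,3,1} = 0
G(23) = mex{0,0,2,2} = 1
G(24) = mex{1,1,0,3} = 2
G(25) = mex{2,0,1,2} = 3

3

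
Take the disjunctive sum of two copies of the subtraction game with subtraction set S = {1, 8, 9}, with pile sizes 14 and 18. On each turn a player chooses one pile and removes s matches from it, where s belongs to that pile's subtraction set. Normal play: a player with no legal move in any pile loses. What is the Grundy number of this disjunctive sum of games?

2

All piles use S = {1, 8, 9}:
G(0) = 0
G(1) = mex{0} = 1
G(2) = mex{1} = 0
G(3) = mex{0} = 1
G(4) = mex{1} = 0
G(5) = mex{0} = 1
G(6) = mex{1} = 0
G(7) = mex{0} = 1
G(8) = mex{1,0} = 2
G(9) = mex{2,1,0} = 3
G(10) = mex{3,0,1} = 2
G(11) = mex{2,1,0} = 3
G(12) = mex{3,0,1} = 2
G(13) = mex{2,1,0} = 3
G(14) = mex{3,0,1} = 2
G(15) = mex{2,1,0} = 3
G(16) = mex{3,2,1} = 0
G(17) = mex{0,3,2} = 1
G(18) = mex{1,2,3} = 0
Pile A: G(14) = 2.
Pile B: G(18) = 0.
Combined Grundy value = 2 ⊕ 0 = 2.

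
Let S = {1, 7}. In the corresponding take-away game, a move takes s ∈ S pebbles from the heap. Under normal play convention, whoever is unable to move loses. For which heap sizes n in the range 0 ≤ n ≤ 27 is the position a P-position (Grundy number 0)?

n :  0  1  2  3  4  5  6  7  8  9 10 11 12 13 14 15 16 17 18 19 20 21 22 23 24 25 26 27
G :  0  1  0  1  0  1  0  1  0  1  0  1  0  1  0  1  0  1  0  1  0  1  0  1  0  1  0  1
P-positions are exactly the n with G(n) = 0.

0, 2, 4, 6, 8, 10, 12, 14, 16, 18, 20, 22, 24, 26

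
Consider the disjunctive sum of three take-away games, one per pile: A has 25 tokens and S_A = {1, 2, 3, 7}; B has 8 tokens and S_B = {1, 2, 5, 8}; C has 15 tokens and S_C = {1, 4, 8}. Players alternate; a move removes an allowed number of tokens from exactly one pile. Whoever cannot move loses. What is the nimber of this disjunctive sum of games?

2

Pile A, S = {1, 2, 3, 7}:
G(0) = 0
G(1) = mex{0} = 1
G(2) = mex{1,0} = 2
G(3) = mex{2,1,0} = 3
G(4) = mex{3,2,1} = 0
G(5) = mex{0,3,2} = 1
G(6) = mex{1,0,3} = 2
G(7) = mex{2,1,0,0} = 3
G(8) = mex{3,2,1,1} = 0
G(9) = mex{0,3,2,2} = 1
G(10) = mex{1,0,3,3} = 2
G(11) = mex{2,1,0,0} = 3
G(12) = mex{3,2,1,1} = 0
G(13) = mex{0,3,2,2} = 1
G(14) = mex{1,0,3,3} = 2
G(15) = mex{2,1,0,0} = 3
G(16) = mex{3,2,1,1} = 0
G(17) = mex{0,3,2,2} = 1
G(18) = mex{1,0,3,3} = 2
G(19) = mex{2,1,0,0} = 3
G(20) = mex{3,2,1,1} = 0
G(21) = mex{0,3,2,2} = 1
G(22) = mex{1,0,3,3} = 2
G(23) = mex{2,1,0,0} = 3
G(24) = mex{3,2,1,1} = 0
G(25) = mex{0,3,2,2} = 1
G_A(25) = 1.
Pile B, S = {1, 2, 5, 8}:
G(0) = 0
G(1) = mex{0} = 1
G(2) = mex{1,0} = 2
G(3) = mex{2,1} = 0
G(4) = mex{0,2} = 1
G(5) = mex{1,0,0} = 2
G(6) = mex{2,1,1} = 0
G(7) = mex{0,2,2} = 1
G(8) = mex{1,0,0,0} = 2
G_B(8) = 2.
Pile C, S = {1, 4, 8}:
n :  0  1  2  3  4  5  6  7  8  9 10 11 12 13 14 15
G :  0  1  0  1  2  0  1  0  1  2  3  2  0  1  0  1
G_C(15) = 1.
Combined Grundy value = 1 ⊕ 2 ⊕ 1 = 2.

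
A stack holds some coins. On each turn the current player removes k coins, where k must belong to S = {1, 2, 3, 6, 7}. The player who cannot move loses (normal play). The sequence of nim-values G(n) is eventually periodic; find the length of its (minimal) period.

G(0) = 0
G(1) = mex{0} = 1
G(2) = mex{1,0} = 2
G(3) = mex{2,1,0} = 3
G(4) = mex{3,2,1} = 0
G(5) = mex{0,3,2} = 1
G(6) = mex{1,0,3,0} = 2
G(7) = mex{2,1,0,1,0} = 3
G(8) = mex{3,2,1,2,1} = 0
G(9) = mex{0,3,2,3,2} = 1
G(10) = mex{1,0,3,0,3} = 2
G(11) = mex{2,1,0,1,0} = 3
G(12) = mex{3,2,1,2,1} = 0
G(13) = mex{0,3,2,3,2} = 1
G(14) = mex{1,0,3,0,3} = 2
G(n+4) = G(n) holds for n = 0,…,6 (a full window of length max(S) = 7), so the sequence is purely periodic with period 4.

4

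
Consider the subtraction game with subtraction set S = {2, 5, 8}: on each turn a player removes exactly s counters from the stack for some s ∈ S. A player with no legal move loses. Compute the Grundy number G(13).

G(0) = 0
G(1) = mex{} = 0
G(2) = mex{0} = 1
G(3) = mex{0} = 1
G(4) = mex{1} = 0
G(5) = mex{1,0} = 2
G(6) = mex{0,0} = 1
G(7) = mex{2,1} = 0
G(8) = mex{1,1,0} = 2
G(9) = mex{0,0,0} = 1
G(10) = mex{2,2,1} = 0
G(11) = mex{1,1,1} = 0
G(12) = mex{0,0,0} = 1
G(13) = mex{0,2,2} = 1

1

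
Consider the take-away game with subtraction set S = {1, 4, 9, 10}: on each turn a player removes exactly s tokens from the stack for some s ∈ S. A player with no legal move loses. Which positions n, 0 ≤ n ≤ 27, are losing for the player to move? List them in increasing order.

0, 2, 5, 7, 13, 18, 20, 25

G(0) = 0
G(1) = mex{0} = 1
G(2) = mex{1} = 0
G(3) = mex{0} = 1
G(4) = mex{1,0} = 2
G(5) = mex{2,1} = 0
G(6) = mex{0,0} = 1
G(7) = mex{1,1} = 0
G(8) = mex{0,2} = 1
G(9) = mex{1,0,0} = 2
G(10) = mex{2,1,1,0} = 3
G(11) = mex{3,0,0,1} = 2
G(12) = mex{2,1,1,0} = 3
G(13) = mex{3,2,2,1} = 0
G(14) = mex{0,3,0,2} = 1
G(15) = mex{1,2,1,0} = 3
G(16) = mex{3,3,0,1} = 2
G(17) = mex{2,0,1,0} = 3
G(18) = mex{3,1,2,1} = 0
G(19) = mex{0,3,3,2} = 1
G(20) = mex{1,2,2,3} = 0
G(21) = mex{0,3,3,2} = 1
G(22) = mex{1,0,0,3} = 2
G(23) = mex{2,1,1,0} = 3
G(24) = mex{3,0,3,1} = 2
G(25) = mex{2,1,2,3} = 0
G(26) = mex{0,2,3,2} = 1
G(27) = mex{1,3,0,3} = 2
P-positions are exactly the n with G(n) = 0.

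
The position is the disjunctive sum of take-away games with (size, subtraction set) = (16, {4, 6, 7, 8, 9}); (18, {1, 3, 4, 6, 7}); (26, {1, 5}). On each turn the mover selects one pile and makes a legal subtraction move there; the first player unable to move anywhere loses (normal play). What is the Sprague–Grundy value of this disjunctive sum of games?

4

Pile A, S = {4, 6, 7, 8, 9}:
G(0) = 0
G(1) = mex{} = 0
G(2) = mex{} = 0
G(3) = mex{} = 0
G(4) = mex{0} = 1
G(5) = mex{0} = 1
G(6) = mex{0,0} = 1
G(7) = mex{0,0,0} = 1
G(8) = mex{1,0,0,0} = 2
G(9) = mex{1,0,0,0,0} = 2
G(10) = mex{1,1,0,0,0} = 2
G(11) = mex{1,1,1,0,0} = 2
G(12) = mex{2,1,1,1,0} = 3
G(13) = mex{2,1,1,1,1} = 0
G(14) = mex{2,2,1,1,1} = 0
G(15) = mex{2,2,2,1,1} = 0
G(16) = mex{3,2,2,2,1} = 0
G_A(16) = 0.
Pile B, S = {1, 3, 4, 6, 7}:
n :  0  1  2  3  4  5  6  7  8  9 10 11 12 13 14 15 16 17 18
G :  0  1  0  1  2  3  2  3  4  5  0  1  0  1  2  3  2  3  4
G_B(18) = 4.
Pile C, S = {1, 5}:
G(0) = 0
G(1) = mex{0} = 1
G(2) = mex{1} = 0
G(3) = mex{0} = 1
G(4) = mex{1} = 0
G(5) = mex{0,0} = 1
G(6) = mex{1,1} = 0
G(7) = mex{0,0} = 1
G(8) = mex{1,1} = 0
G(9) = mex{0,0} = 1
G(10) = mex{1,1} = 0
G(11) = mex{0,0} = 1
G(12) = mex{1,1} = 0
G(13) = mex{0,0} = 1
G(14) = mex{1,1} = 0
G(15) = mex{0,0} = 1
G(16) = mex{1,1} = 0
G(17) = mex{0,0} = 1
G(18) = mex{1,1} = 0
G(19) = mex{0,0} = 1
G(20) = mex{1,1} = 0
G(21) = mex{0,0} = 1
G(22) = mex{1,1} = 0
G(23) = mex{0,0} = 1
G(24) = mex{1,1} = 0
G(25) = mex{0,0} = 1
G(26) = mex{1,1} = 0
G_C(26) = 0.
Combined Grundy value = 0 ⊕ 4 ⊕ 0 = 4.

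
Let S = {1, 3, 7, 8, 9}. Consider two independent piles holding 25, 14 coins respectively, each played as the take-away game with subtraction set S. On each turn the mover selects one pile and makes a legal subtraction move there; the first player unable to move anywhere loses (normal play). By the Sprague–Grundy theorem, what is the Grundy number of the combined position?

All piles use S = {1, 3, 7, 8, 9}:
G(0) = 0
G(1) = mex{0} = 1
G(2) = mex{1} = 0
G(3) = mex{0,0} = 1
G(4) = mex{1,1} = 0
G(5) = mex{0,0} = 1
G(6) = mex{1,1} = 0
G(7) = mex{0,0,0} = 1
G(8) = mex{1,1,1,0} = 2
G(9) = mex{2,0,0,1,0} = 3
G(10) = mex{3,1,1,0,1} = 2
G(11) = mex{2,2,0,1,0} = 3
G(12) = mex{3,3,1,0,1} = 2
G(13) = mex{2,2,0,1,0} = 3
G(14) = mex{3,3,1,0,1} = 2
G(15) = mex{2,2,2,1,0} = 3
G(16) = mex{3,3,3,2,1} = 0
G(17) = mex{0,2,2,3,2} = 1
G(18) = mex{1,3,3,2,3} = 0
G(19) = mex{0,0,2,3,2} = 1
G(20) = mex{1,1,3,2,3} = 0
G(21) = mex{0,0,2,3,2} = 1
G(22) = mex{1,1,3,2,3} = 0
G(23) = mex{0,0,0,3,2} = 1
G(24) = mex{1,1,1,0,3} = 2
G(25) = mex{2,0,0,1,0} = 3
Pile A: G(25) = 3.
Pile B: G(14) = 2.
Combined Grundy value = 3 ⊕ 2 = 1.

1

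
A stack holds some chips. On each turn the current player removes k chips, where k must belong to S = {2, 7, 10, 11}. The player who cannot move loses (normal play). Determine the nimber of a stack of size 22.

0

n :  0  1  2  3  4  5  6  7  8  9 10 11 12 13 14 15 16 17 18 19 20 21 22
G :  0  0  1  1  0  0  1  1  2  0  3  1  2  0  3  1  2  0  0  1  1  0  0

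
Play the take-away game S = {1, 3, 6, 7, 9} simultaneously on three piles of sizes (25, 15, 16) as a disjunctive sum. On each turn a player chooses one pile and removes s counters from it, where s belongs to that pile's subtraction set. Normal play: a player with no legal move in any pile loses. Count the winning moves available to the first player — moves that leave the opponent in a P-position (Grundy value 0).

All piles use S = {1, 3, 6, 7, 9}:
G(0) = 0
G(1) = mex{0} = 1
G(2) = mex{1} = 0
G(3) = mex{0,0} = 1
G(4) = mex{1,1} = 0
G(5) = mex{0,0} = 1
G(6) = mex{1,1,0} = 2
G(7) = mex{2,0,1,0} = 3
G(8) = mex{3,1,0,1} = 2
G(9) = mex{2,2,1,0,0} = 3
G(10) = mex{3,3,0,1,1} = 2
G(11) = mex{2,2,1,0,0} = 3
G(12) = mex{3,3,2,1,1} = 0
G(13) = mex{0,2,3,2,0} = 1
G(14) = mex{1,3,2,3,1} = 0
G(15) = mex{0,0,3,2,2} = 1
G(16) = mex{1,1,2,3,3} = 0
G(17) = mex{0,0,3,2,2} = 1
G(18) = mex{1,1,0,3,3} = 2
G(19) = mex{2,0,1,0,2} = 3
G(20) = mex{3,1,0,1,3} = 2
G(21) = mex{2,2,1,0,0} = 3
G(22) = mex{3,3,0,1,1} = 2
G(23) = mex{2,2,1,0,0} = 3
G(24) = mex{3,3,2,1,1} = 0
G(25) = mex{0,2,3,2,0} = 1
Pile A: G(25) = 1.
Pile B: G(15) = 1.
Pile C: G(16) = 0.
Combined Grundy value = 1 ⊕ 1 ⊕ 0 = 0.
A winning move leaves total XOR = 0, i.e. changes one component's Grundy value g to g ⊕ X where X is the current total.
Pile A: target g' = 1⊕0 = 1, but every legal move changes the Grundy value (mex property), so 0 moves.
Pile B: target g' = 1⊕0 = 1, but every legal move changes the Grundy value (mex property), so 0 moves.
Pile C: target g' = 0⊕0 = 0, but every legal move changes the Grundy value (mex property), so 0 moves.

0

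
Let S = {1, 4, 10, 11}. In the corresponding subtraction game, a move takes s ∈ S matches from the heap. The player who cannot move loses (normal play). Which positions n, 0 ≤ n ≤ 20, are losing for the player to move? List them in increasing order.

0, 2, 5, 7, 14, 19

n :  0  1  2  3  4  5  6  7  8  9 10 11 12 13 14 15 16 17 18 19 20
G :  0  1  0  1  2  0  1  0  1  2  3  2  3  4  0  1  2  3  2  0  1
P-positions are exactly the n with G(n) = 0.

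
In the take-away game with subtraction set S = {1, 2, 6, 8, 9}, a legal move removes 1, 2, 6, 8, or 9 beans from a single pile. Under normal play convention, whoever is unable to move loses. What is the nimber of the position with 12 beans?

2

G(0) = 0
G(1) = mex{0} = 1
G(2) = mex{1,0} = 2
G(3) = mex{2,1} = 0
G(4) = mex{0,2} = 1
G(5) = mex{1,0} = 2
G(6) = mex{2,1,0} = 3
G(7) = mex{3,2,1} = 0
G(8) = mex{0,3,2,0} = 1
G(9) = mex{1,0,0,1,0} = 2
G(10) = mex{2,1,1,2,1} = 0
G(11) = mex{0,2,2,0,2} = 1
G(12) = mex{1,0,3,1,0} = 2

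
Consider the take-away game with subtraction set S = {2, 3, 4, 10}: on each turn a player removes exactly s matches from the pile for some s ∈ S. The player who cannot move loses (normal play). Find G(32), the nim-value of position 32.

n :  0  1  2  3  4  5  6  7  8  9 10 11 12 13 14 15 16 17 18 19 20 21 22 23 24 25 26 27 28 29 30 31 32
G :  0  0  1  1  2  2  0  0  1  1  2  2  0  0  1  1  2  2  0  0  1  1  2  2  0  0  1  1  2  2  0  0  1

1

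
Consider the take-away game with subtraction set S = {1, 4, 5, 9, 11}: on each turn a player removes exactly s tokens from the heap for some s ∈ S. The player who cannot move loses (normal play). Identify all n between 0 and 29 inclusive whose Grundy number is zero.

0, 2, 8, 10, 16, 18, 24, 26

G(0) = 0
G(1) = mex{0} = 1
G(2) = mex{1} = 0
G(3) = mex{0} = 1
G(4) = mex{1,0} = 2
G(5) = mex{2,1,0} = 3
G(6) = mex{3,0,1} = 2
G(7) = mex{2,1,0} = 3
G(8) = mex{3,2,1} = 0
G(9) = mex{0,3,2,0} = 1
G(10) = mex{1,2,3,1} = 0
G(11) = mex{0,3,2,0,0} = 1
G(12) = mex{1,0,3,1,1} = 2
G(13) = mex{2,1,0,2,0} = 3
G(14) = mex{3,0,1,3,1} = 2
G(15) = mex{2,1,0,2,2} = 3
G(16) = mex{3,2,1,3,3} = 0
G(17) = mex{0,3,2,0,2} = 1
G(18) = mex{1,2,3,1,3} = 0
G(19) = mex{0,3,2,0,0} = 1
G(20) = mex{1,0,3,1,1} = 2
G(21) = mex{2,1,0,2,0} = 3
G(22) = mex{3,0,1,3,1} = 2
G(23) = mex{2,1,0,2,2} = 3
G(24) = mex{3,2,1,3,3} = 0
G(25) = mex{0,3,2,0,2} = 1
G(26) = mex{1,2,3,1,3} = 0
G(27) = mex{0,3,2,0,0} = 1
G(28) = mex{1,0,3,1,1} = 2
G(29) = mex{2,1,0,2,0} = 3
P-positions are exactly the n with G(n) = 0.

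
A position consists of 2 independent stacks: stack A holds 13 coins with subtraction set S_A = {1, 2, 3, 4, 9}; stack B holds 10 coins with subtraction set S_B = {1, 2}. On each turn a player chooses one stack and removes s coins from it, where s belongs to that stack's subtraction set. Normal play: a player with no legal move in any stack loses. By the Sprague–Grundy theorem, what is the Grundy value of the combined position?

2

Stack A, S = {1, 2, 3, 4, 9}:
G(0) = 0
G(1) = mex{0} = 1
G(2) = mex{1,0} = 2
G(3) = mex{2,1,0} = 3
G(4) = mex{3,2,1,0} = 4
G(5) = mex{4,3,2,1} = 0
G(6) = mex{0,4,3,2} = 1
G(7) = mex{1,0,4,3} = 2
G(8) = mex{2,1,0,4} = 3
G(9) = mex{3,2,1,0,0} = 4
G(10) = mex{4,3,2,1,1} = 0
G(11) = mex{0,4,3,2,2} = 1
G(12) = mex{1,0,4,3,3} = 2
G(13) = mex{2,1,0,4,4} = 3
G_A(13) = 3.
Stack B, S = {1, 2}:
n :  0  1  2  3  4  5  6  7  8  9 10
G :  0  1  2  0  1  2  0  1  2  0  1
G_B(10) = 1.
Combined Grundy value = 3 ⊕ 1 = 2.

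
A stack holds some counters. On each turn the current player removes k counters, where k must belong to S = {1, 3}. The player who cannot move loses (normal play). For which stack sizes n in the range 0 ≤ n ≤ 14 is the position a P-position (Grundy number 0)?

n :  0  1  2  3  4  5  6  7  8  9 10 11 12 13 14
G :  0  1  0  1  0  1  0  1  0  1  0  1  0  1  0
P-positions are exactly the n with G(n) = 0.

0, 2, 4, 6, 8, 10, 12, 14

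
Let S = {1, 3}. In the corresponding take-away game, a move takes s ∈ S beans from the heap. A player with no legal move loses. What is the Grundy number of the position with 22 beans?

0

n :  0  1  2  3  4  5  6  7  8  9 10 11 12 13 14 15 16 17 18 19 20 21 22
G :  0  1  0  1  0  1  0  1  0  1  0  1  0  1  0  1  0  1  0  1  0  1  0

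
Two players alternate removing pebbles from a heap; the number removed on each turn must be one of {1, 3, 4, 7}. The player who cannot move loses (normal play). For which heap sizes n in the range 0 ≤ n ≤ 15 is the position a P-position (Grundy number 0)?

0, 2, 8, 10

n :  0  1  2  3  4  5  6  7  8  9 10 11 12 13 14 15
G :  0  1  0  1  2  3  2  3  0  1  0  1  2  3  2  3
P-positions are exactly the n with G(n) = 0.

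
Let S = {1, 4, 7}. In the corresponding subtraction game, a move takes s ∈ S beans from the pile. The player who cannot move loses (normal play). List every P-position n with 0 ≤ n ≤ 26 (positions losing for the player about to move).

0, 2, 5, 8, 10, 13, 16, 18, 21, 24, 26

n :  0  1  2  3  4  5  6  7  8  9 10 11 12 13 14 15 16 17 18 19 20 21 22 23 24 25 26
G :  0  1  0  1  2  0  1  2  0  1  0  1  2  0  1  2  0  1  0  1  2  0  1  2  0  1  0
P-positions are exactly the n with G(n) = 0.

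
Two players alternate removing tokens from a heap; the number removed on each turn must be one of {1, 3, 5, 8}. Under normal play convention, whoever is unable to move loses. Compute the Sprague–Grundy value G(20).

1

n :  0  1  2  3  4  5  6  7  8  9 10 11 12 13 14 15 16 17 18 19 20
G :  0  1  0  1  0  1  0  1  2  3  2  3  2  0  1  0  1  0  1  0  1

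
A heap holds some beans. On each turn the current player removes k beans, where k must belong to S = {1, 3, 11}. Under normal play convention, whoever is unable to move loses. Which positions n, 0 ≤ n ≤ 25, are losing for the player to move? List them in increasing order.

0, 2, 4, 6, 8, 10, 12, 14, 16, 18, 20, 22, 24

G(0) = 0
G(1) = mex{0} = 1
G(2) = mex{1} = 0
G(3) = mex{0,0} = 1
G(4) = mex{1,1} = 0
G(5) = mex{0,0} = 1
G(6) = mex{1,1} = 0
G(7) = mex{0,0} = 1
G(8) = mex{1,1} = 0
G(9) = mex{0,0} = 1
G(10) = mex{1,1} = 0
G(11) = mex{0,0,0} = 1
G(12) = mex{1,1,1} = 0
G(13) = mex{0,0,0} = 1
G(14) = mex{1,1,1} = 0
G(15) = mex{0,0,0} = 1
G(16) = mex{1,1,1} = 0
G(17) = mex{0,0,0} = 1
G(18) = mex{1,1,1} = 0
G(19) = mex{0,0,0} = 1
G(20) = mex{1,1,1} = 0
G(21) = mex{0,0,0} = 1
G(22) = mex{1,1,1} = 0
G(23) = mex{0,0,0} = 1
G(24) = mex{1,1,1} = 0
G(25) = mex{0,0,0} = 1
P-positions are exactly the n with G(n) = 0.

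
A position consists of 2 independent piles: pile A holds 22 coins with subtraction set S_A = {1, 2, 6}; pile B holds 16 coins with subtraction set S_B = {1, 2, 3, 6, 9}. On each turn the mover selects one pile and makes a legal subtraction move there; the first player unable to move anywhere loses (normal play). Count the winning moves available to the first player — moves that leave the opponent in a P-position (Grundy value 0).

Pile A, S = {1, 2, 6}:
G(0) = 0
G(1) = mex{0} = 1
G(2) = mex{1,0} = 2
G(3) = mex{2,1} = 0
G(4) = mex{0,2} = 1
G(5) = mex{1,0} = 2
G(6) = mex{2,1,0} = 3
G(7) = mex{3,2,1} = 0
G(8) = mex{0,3,2} = 1
G(9) = mex{1,0,0} = 2
G(10) = mex{2,1,1} = 0
G(11) = mex{0,2,2} = 1
G(12) = mex{1,0,3} = 2
G(13) = mex{2,1,0} = 3
G(14) = mex{3,2,1} = 0
G(15) = mex{0,3,2} = 1
G(16) = mex{1,0,0} = 2
G(17) = mex{2,1,1} = 0
G(18) = mex{0,2,2} = 1
G(19) = mex{1,0,3} = 2
G(20) = mex{2,1,0} = 3
G(21) = mex{3,2,1} = 0
G(22) = mex{0,3,2} = 1
G_A(22) = 1.
Pile B, S = {1, 2, 3, 6, 9}:
G(0) = 0
G(1) = mex{0} = 1
G(2) = mex{1,0} = 2
G(3) = mex{2,1,0} = 3
G(4) = mex{3,2,1} = 0
G(5) = mex{0,3,2} = 1
G(6) = mex{1,0,3,0} = 2
G(7) = mex{2,1,0,1} = 3
G(8) = mex{3,2,1,2} = 0
G(9) = mex{0,3,2,3,0} = 1
G(10) = mex{1,0,3,0,1} = 2
G(11) = mex{2,1,0,1,2} = 3
G(12) = mex{3,2,1,2,3} = 0
G(13) = mex{0,3,2,3,0} = 1
G(14) = mex{1,0,3,0,1} = 2
G(15) = mex{2,1,0,1,2} = 3
G(16) = mex{3,2,1,2,3} = 0
G_B(16) = 0.
Combined Grundy value = 1 ⊕ 0 = 1.
A winning move leaves total XOR = 0, i.e. changes one component's Grundy value g to g ⊕ X where X is the current total.
Pile A: need g' = 1⊕1 = 0. Options: 22−1→G=0, 22−2→G=3, 22−6→G=2. Hits: 1.
Pile B: need g' = 0⊕1 = 1. Options: 16−1→G=3, 16−2→G=2, 16−3→G=1, 16−6→G=2, 16−9→G=3. Hits: 1.

2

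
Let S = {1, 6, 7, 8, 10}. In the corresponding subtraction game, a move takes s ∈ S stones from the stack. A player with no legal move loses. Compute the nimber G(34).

n :  0  1  2  3  4  5  6  7  8  9 10 11 12 13 14 15 16 17 18 19 20 21 22 23 24 25 26 27 28 29 30 31 32 33 34
G :  0  1  0  1  0  1  2  3  2  3  2  3  4  0  1  0  1  0  1  2  3  2  3  2  3  4  0  1  0  1  0  1  2  3  2

2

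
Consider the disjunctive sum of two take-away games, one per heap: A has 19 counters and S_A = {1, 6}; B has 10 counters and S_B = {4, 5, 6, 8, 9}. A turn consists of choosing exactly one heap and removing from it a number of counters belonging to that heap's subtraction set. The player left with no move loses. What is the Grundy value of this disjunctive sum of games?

3

Heap A, S = {1, 6}:
n :  0  1  2  3  4  5  6  7  8  9 10 11 12 13 14 15 16 17 18 19
G :  0  1  0  1  0  1  2  0  1  0  1  0  1  2  0  1  0  1  0  1
G_A(19) = 1.
Heap B, S = {4, 5, 6, 8, 9}:
n :  0  1  2  3  4  5  6  7  8  9 10
G :  0  0  0  0  1  1  1  1  2  2  2
G_B(10) = 2.
Combined Grundy value = 1 ⊕ 2 = 3.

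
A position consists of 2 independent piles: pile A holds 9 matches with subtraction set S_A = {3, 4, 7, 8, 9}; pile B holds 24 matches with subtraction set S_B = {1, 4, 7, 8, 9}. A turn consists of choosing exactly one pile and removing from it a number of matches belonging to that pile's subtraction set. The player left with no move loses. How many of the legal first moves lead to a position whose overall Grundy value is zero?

2

Pile A, S = {3, 4, 7, 8, 9}:
n : 0 1 2 3 4 5 6 7 8 9
G : 0 0 0 1 1 1 2 2 2 3
G_A(9) = 3.
Pile B, S = {1, 4, 7, 8, 9}:
G(0) = 0
G(1) = mex{0} = 1
G(2) = mex{1} = 0
G(3) = mex{0} = 1
G(4) = mex{1,0} = 2
G(5) = mex{2,1} = 0
G(6) = mex{0,0} = 1
G(7) = mex{1,1,0} = 2
G(8) = mex{2,2,1,0} = 3
G(9) = mex{3,0,0,1,0} = 2
G(10) = mex{2,1,1,0,1} = 3
G(11) = mex{3,2,2,1,0} = 4
G(12) = mex{4,3,0,2,1} = 5
G(13) = mex{5,2,1,0,2} = 3
G(14) = mex{3,3,2,1,0} = 4
G(15) = mex{4,4,3,2,1} = 0
G(16) = mex{0,5,2,3,2} = 1
G(17) = mex{1,3,3,2,3} = 0
G(18) = mex{0,4,4,3,2} = 1
G(19) = mex{1,0,5,4,3} = 2
G(20) = mex{2,1,3,5,4} = 0
G(21) = mex{0,0,4,3,5} = 1
G(22) = mex{1,1,0,4,3} = 2
G(23) = mex{2,2,1,0,4} = 3
G(24) = mex{3,0,0,1,0} = 2
G_B(24) = 2.
Combined Grundy value = 3 ⊕ 2 = 1.
A winning move leaves total XOR = 0, i.e. changes one component's Grundy value g to g ⊕ X where X is the current total.
Pile A: need g' = 3⊕1 = 2. Options: 9−3→G=2, 9−4→G=1, 9−7→G=0, 9−8→G=0, 9−9→G=0. Hits: 1.
Pile B: need g' = 2⊕1 = 3. Options: 24−1→G=3, 24−4→G=0, 24−7→G=0, 24−8→G=1, 24−9→G=0. Hits: 1.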